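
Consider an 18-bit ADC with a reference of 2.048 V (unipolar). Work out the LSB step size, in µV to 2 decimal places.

Full-scale span = 2.048 V.
LSB = 2.048 / 2^18 = 2.048 / 262144 = 7.8125e-06 V = 7.81 µV.

7.81 µV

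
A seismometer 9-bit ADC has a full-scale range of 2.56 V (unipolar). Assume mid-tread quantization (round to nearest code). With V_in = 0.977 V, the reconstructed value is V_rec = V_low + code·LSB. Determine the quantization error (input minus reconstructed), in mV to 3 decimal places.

LSB = 2.56/2^9 = 5.000 mV.
(V_in − V_low)/LSB = (0.977 − 0)/0.005 = 195.4000 → code 195 (round).
Reconstructed: 0.975 V.
Error = 0.977 − 0.975 = 0.002 V = 2.000 mV.

2.000 mV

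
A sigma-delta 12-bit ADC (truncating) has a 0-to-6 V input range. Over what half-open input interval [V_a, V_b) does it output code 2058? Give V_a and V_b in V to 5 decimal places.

LSB = 6/2^12 = 1.465 mV.
V_a = V_low + 2058·LSB = 3.01465 V; V_b = V_low + 2059·LSB = 3.01611 V.

[3.01465 V, 3.01611 V)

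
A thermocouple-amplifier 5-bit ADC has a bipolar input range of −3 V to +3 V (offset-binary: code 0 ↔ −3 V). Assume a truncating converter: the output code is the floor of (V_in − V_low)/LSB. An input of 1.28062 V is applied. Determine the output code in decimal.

Full-scale span = 6 V; LSB = 6/2^5 = 187.500 mV.
(V_in − V_low)/LSB = (1.28062 − (−3)) / 0.1875 = 22.830.
⌊·⌋(22.830) = 22.

code 22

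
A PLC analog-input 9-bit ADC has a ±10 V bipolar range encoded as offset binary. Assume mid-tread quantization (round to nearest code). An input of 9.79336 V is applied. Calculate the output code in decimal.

LSB = 20 V / 512 = 39.062 mV.
(9.79336 − (−10)) / 0.0390625 = 506.710 LSBs.
So the output code is 507.

code 507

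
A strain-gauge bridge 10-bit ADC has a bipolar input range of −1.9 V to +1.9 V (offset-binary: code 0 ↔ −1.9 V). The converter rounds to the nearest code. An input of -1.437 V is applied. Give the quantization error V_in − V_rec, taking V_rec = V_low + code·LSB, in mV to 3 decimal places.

One LSB is 3.8 V / 1024 = 3.711 mV.
(V_in − V_low)/LSB = (-1.437 − (−1.9))/0.00371094 = 124.7663 → code 125 (round).
Reconstructed: -1.4361328 V.
Error = -1.437 − (−1.4361328) = -0.000867188 V = -0.867 mV.

-0.867 mV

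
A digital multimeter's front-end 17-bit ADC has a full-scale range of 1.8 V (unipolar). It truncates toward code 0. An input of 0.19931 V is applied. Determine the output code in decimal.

code 14513

Full-scale span = 1.8 V; LSB = 1.8/2^17 = 13.73 µV.
(V_in − V_low)/LSB = (0.19931 − 0) / 1.37329e-05 = 14513.311.
Floor → code 14513.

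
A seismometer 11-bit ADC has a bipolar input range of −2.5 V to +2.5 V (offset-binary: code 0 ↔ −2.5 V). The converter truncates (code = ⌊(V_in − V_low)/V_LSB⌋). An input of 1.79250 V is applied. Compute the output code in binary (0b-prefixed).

code 0b11011011110 (decimal 1758)

With 2048 levels over 5 V, one step is 2.441 mV.
(V_in − V_low)/LSB = (1.79250 − (−2.5)) / 0.00244141 = 1758.208.
Floor → code 1758.
In binary (0b-prefixed): 0b11011011110.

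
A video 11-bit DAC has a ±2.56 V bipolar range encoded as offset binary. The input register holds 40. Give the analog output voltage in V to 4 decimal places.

LSB = 5.12 V / 2^11 = 2.500 mV.
V_out = (−2.56) + 40 × 0.0025 V = -2.46 V.

-2.4600 V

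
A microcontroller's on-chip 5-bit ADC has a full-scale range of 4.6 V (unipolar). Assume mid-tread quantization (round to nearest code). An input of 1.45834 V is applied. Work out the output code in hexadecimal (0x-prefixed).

Full-scale span = 4.6 V; LSB = 4.6/2^5 = 143.750 mV.
(V_in − V_low)/LSB = (1.45834 − 0) / 0.14375 = 10.145.
So the output code is 10.
In hexadecimal (0x-prefixed): 0xA.

code 0xA (decimal 10)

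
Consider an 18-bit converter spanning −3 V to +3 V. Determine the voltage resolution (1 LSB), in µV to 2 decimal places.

Full-scale span = 6 V.
LSB = 6 / 2^18 = 6 / 262144 = 2.28882e-05 V = 22.89 µV.

22.89 µV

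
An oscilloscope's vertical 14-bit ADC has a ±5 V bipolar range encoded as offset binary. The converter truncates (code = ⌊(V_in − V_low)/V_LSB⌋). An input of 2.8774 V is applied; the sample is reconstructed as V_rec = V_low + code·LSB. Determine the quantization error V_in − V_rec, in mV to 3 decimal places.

0.203 mV

LSB = 10/2^14 = 0.610 mV.
(2.8774 − (−5))/0.000610352 = 12906.3322; ⌊·⌋ gives code 12906.
Code 12906 maps back to (−5) + 12906×0.000610352 V = 2.8771973 V.
V_in − V_rec = 0.000202734 V = 0.203 mV.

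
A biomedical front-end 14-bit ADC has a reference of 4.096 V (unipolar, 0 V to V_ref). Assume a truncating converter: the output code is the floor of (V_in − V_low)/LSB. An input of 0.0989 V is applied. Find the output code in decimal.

LSB = 4.096 V / 16384 = 250.00 µV.
(0.0989 − 0) / 0.00025 = 395.600 LSBs.
⌊·⌋(395.600) = 395.

code 395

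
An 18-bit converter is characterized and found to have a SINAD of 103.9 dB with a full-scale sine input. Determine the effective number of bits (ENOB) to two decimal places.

16.97 bits

ENOB = (SINAD − 1.76) / 6.02 = (103.9 − 1.76)/6.02 = 16.967.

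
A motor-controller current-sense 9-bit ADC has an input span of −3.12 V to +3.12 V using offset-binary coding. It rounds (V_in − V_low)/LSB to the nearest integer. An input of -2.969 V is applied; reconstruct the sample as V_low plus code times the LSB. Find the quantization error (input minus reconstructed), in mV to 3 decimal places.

LSB = 6.24/2^9 = 12.188 mV.
(V_in − V_low)/LSB = (-2.969 − (−3.12))/0.0121875 = 12.3897 → code 12 (round).
Reconstructed: -2.97375 V.
Difference: 0.00475 V → 4.750 mV.

4.750 mV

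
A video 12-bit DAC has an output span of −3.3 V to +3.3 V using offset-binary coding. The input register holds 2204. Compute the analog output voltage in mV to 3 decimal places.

251.367 mV

LSB = 6.6 V / 2^12 = 1.611 mV.
V_out = (−3.3) + 2204 × 0.00161133 V = 0.251367 V.
= 251.367 mV.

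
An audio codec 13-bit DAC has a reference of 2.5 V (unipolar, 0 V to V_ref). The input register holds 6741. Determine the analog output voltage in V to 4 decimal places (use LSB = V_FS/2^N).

2.0572 V

LSB = 2.5 V / 2^13 = 305.18 µV.
V_out = 0 + 6741 × 0.000305176 V = 2.05719 V.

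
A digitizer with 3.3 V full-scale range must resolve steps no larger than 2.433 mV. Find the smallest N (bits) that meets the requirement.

Number of steps required ≥ 3.3 V / 2.433 mV = 1356.35.
Need 2^N ≥ 1356.35; 2^10 = 1024, 2^11 = 2048.
Minimum N = 11.

11 bits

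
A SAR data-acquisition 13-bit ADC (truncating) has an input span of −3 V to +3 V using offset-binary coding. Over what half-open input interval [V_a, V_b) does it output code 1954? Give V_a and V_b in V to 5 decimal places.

[-1.56885 V, -1.56812 V)

LSB = 6/2^13 = 0.732 mV.
V_a = V_low + 1954·LSB = -1.56885 V; V_b = V_low + 1955·LSB = -1.56812 V.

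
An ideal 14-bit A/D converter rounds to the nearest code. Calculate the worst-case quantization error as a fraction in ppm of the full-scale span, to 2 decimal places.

30.52 ppm

Rounding → worst-case error = ½ LSB = V_FS/2^15, so 1e+06/32768 = 30.5176 ppm of full scale.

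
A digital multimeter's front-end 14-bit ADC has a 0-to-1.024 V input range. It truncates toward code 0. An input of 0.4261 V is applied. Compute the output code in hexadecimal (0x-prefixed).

Full-scale span = 1.024 V; LSB = 1.024/2^14 = 62.50 µV.
Input sits at 6817.600 steps above V_low.
So the output code is 6817.
In hexadecimal (0x-prefixed): 0x1AA1.

code 0x1AA1 (decimal 6817)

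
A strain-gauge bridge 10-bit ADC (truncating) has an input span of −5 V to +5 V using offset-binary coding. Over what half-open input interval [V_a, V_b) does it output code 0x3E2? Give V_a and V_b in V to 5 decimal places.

[4.70703 V, 4.71680 V)

LSB = 10/2^10 = 9.766 mV.
Code 0x3E2 = 994 decimal.
V_a = V_low + 994·LSB = 4.70703 V; V_b = V_low + 995·LSB = 4.7168 V.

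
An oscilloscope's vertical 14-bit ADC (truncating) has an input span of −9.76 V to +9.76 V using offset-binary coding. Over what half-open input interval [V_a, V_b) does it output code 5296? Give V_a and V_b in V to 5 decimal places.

LSB = 19.52/2^14 = 1.191 mV.
V_a = V_low + 5296·LSB = -3.45031 V; V_b = V_low + 5297·LSB = -3.44912 V.

[-3.45031 V, -3.44912 V)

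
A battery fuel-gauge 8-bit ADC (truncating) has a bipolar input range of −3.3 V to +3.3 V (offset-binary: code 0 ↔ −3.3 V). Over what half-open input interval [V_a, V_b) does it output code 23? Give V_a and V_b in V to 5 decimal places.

[-2.70703 V, -2.68125 V)

LSB = 6.6/2^8 = 25.781 mV.
V_a = V_low + 23·LSB = -2.70703 V; V_b = V_low + 24·LSB = -2.68125 V.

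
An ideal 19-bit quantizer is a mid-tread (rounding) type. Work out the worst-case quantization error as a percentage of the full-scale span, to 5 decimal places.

0.00010 %

Rounding → worst-case error = ½ LSB = V_FS/2^20, so 100/1048576 = 9.53674e-05 % of full scale.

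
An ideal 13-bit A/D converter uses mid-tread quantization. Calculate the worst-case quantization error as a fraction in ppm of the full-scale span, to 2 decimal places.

Rounding → worst-case error = ½ LSB = V_FS/2^14, so 1e+06/16384 = 61.0352 ppm of full scale.

61.04 ppm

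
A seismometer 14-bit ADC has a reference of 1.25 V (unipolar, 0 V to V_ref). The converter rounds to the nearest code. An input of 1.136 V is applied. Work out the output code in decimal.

code 14890

LSB = 1.25 V / 16384 = 76.29 µV.
(1.136 − 0) / 7.62939e-05 = 14889.779 LSBs.
Round → code 14890.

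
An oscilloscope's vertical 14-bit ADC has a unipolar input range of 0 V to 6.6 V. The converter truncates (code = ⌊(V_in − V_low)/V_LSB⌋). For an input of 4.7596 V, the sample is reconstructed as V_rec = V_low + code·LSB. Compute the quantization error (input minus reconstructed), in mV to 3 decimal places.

0.140 mV

Step size: 6.6 V ÷ 2^14 = 402.83 µV.
(V_in − V_low)/LSB = (4.7596 − 0)/0.000402832 = 11815.3464 → code 11815 (floor).
V_rec = 0 + 11815·0.000402832 = 4.7594604 V.
Error = 4.7596 − 4.7594604 = 0.000139551 V = 0.140 mV.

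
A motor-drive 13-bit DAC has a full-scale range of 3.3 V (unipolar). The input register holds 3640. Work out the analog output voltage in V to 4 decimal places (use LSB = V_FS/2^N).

LSB = 3.3 V / 2^13 = 402.83 µV.
V_out = 0 + 3640 × 0.000402832 V = 1.46631 V.

1.4663 V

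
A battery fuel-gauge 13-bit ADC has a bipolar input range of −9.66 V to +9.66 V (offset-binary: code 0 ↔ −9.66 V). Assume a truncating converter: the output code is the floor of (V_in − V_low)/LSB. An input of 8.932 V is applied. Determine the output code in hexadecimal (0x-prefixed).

code 0x1ECB (decimal 7883)

With 8192 levels over 19.32 V, one step is 2.358 mV.
Input sits at 7883.316 steps above V_low.
So the output code is 7883.
In hexadecimal (0x-prefixed): 0x1ECB.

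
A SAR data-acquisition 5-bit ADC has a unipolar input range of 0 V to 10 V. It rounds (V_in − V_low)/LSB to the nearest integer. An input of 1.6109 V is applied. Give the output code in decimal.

Full-scale span = 10 V; LSB = 10/2^5 = 312.500 mV.
(1.6109 − 0) / 0.3125 = 5.155 LSBs.
So the output code is 5.

code 5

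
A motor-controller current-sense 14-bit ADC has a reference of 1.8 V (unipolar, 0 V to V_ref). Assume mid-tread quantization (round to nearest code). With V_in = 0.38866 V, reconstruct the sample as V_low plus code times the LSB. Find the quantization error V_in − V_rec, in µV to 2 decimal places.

LSB = 1.8/2^14 = 109.86 µV.
Scaled input = 3537.6697 LSBs, so code = 3538.
Code 3538 maps back to 0 + 3538×0.000109863 V = 0.38869629 V.
V_in − V_rec = -3.62891e-05 V = -36.29 µV.

-36.29 µV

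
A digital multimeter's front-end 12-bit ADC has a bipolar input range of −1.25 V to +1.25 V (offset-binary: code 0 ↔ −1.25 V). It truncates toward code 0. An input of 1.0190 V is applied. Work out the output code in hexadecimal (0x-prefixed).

code 0xE85 (decimal 3717)

LSB = 2.5 V / 4096 = 0.610 mV.
Input sits at 3717.530 steps above V_low.
⌊·⌋(3717.530) = 3717.
In hexadecimal (0x-prefixed): 0xE85.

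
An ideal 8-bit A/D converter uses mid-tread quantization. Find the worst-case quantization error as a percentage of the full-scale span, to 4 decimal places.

0.1953 %

Rounding → worst-case error = ½ LSB = V_FS/2^9, so 100/512 = 0.195312 % of full scale.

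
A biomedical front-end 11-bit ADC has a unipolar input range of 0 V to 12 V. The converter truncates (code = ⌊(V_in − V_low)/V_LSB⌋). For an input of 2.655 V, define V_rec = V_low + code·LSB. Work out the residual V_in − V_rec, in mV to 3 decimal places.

One LSB is 12 V / 2048 = 5.859 mV.
(V_in − V_low)/LSB = (2.655 − 0)/0.00585938 = 453.1200 → code 453 (floor).
Reconstructed: 2.6542969 V.
Error = 2.655 − 2.6542969 = 0.000703125 V = 0.703 mV.

0.703 mV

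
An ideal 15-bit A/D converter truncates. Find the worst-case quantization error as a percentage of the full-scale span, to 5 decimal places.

Truncating → worst-case error = 1 LSB = V_FS/2^15, so 100/32768 = 0.00305176 % of full scale.

0.00305 %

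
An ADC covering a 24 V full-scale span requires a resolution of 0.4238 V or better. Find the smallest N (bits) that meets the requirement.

6 bits

Number of steps required ≥ 24 V / 0.4238 V = 56.63.
Need 2^N ≥ 56.63; 2^5 = 32, 2^6 = 64.
Minimum N = 6.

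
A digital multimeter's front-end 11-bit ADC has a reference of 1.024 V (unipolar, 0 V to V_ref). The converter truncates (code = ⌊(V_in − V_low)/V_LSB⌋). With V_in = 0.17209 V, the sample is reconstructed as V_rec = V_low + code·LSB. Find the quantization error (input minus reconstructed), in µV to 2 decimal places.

90.00 µV

Step size: 1.024 V ÷ 2^11 = 0.500 mV.
(V_in − V_low)/LSB = (0.17209 − 0)/0.0005 = 344.1800 → code 344 (floor).
Code 344 maps back to 0 + 344×0.0005 V = 0.172 V.
V_in − V_rec = 9e-05 V = 90.00 µV.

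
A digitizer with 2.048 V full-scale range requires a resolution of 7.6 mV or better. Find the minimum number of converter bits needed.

Number of steps required ≥ 2.048 V / 7.6 mV = 269.47.
Need 2^N ≥ 269.47; 2^8 = 256, 2^9 = 512.
Minimum N = 9.

9 bits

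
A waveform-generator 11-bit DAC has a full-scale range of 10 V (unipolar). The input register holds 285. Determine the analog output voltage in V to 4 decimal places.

1.3916 V

LSB = 10 V / 2^11 = 4.883 mV.
V_out = 0 + 285 × 0.00488281 V = 1.3916 V.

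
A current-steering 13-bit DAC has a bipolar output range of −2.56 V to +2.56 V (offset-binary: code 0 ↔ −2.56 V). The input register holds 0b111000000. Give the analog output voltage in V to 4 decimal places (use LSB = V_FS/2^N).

-2.2800 V

LSB = 5.12 V / 2^13 = 0.625 mV.
Code 0b111000000 = 448 decimal.
V_out = (−2.56) + 448 × 0.000625 V = -2.28 V.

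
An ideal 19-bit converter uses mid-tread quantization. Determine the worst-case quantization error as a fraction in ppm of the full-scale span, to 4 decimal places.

0.9537 ppm

Rounding → worst-case error = ½ LSB = V_FS/2^20, so 1e+06/1048576 = 0.953674 ppm of full scale.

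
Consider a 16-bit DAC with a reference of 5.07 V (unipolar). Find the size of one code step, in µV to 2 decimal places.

Full-scale span = 5.07 V.
LSB = 5.07 / 2^16 = 5.07 / 65536 = 7.73621e-05 V = 77.36 µV.

77.36 µV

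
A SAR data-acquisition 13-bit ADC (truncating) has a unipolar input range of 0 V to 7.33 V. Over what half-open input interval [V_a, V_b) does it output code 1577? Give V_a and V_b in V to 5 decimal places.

[1.41106 V, 1.41196 V)

LSB = 7.33/2^13 = 0.895 mV.
V_a = V_low + 1577·LSB = 1.41106 V; V_b = V_low + 1578·LSB = 1.41196 V.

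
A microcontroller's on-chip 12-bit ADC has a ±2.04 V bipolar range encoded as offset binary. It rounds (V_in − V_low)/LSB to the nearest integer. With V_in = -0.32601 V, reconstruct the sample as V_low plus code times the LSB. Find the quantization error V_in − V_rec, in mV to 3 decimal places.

LSB = 4.08/2^12 = 0.996 mV.
(-0.32601 − (−2.04))/0.000996094 = 1720.7115; round gives code 1721.
Reconstructed: -0.32572266 V.
Difference: -0.000287344 V → -0.287 mV.

-0.287 mV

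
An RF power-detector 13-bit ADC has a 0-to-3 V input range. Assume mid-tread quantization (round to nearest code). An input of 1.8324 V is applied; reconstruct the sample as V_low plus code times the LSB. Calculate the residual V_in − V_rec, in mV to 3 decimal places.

LSB = 3/2^13 = 366.21 µV.
(V_in − V_low)/LSB = (1.8324 − 0)/0.000366211 = 5003.6736 → code 5004 (round).
Reconstructed: 1.8325195 V.
Difference: -0.000119531 V → -0.120 mV.

-0.120 mV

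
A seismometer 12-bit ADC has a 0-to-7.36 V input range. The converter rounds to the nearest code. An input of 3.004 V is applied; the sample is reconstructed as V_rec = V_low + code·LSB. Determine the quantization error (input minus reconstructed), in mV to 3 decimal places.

-0.375 mV

One LSB is 7.36 V / 4096 = 1.797 mV.
(3.004 − 0)/0.00179688 = 1671.7913; round gives code 1672.
Reconstructed: 3.004375 V.
Error = 3.004 − 3.004375 = -0.000375 V = -0.375 mV.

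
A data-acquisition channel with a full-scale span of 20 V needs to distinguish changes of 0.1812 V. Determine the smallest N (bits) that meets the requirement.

Number of steps required ≥ 20 V / 0.1812 V = 110.38.
Need 2^N ≥ 110.38; 2^6 = 64, 2^7 = 128.
Minimum N = 7.

7 bits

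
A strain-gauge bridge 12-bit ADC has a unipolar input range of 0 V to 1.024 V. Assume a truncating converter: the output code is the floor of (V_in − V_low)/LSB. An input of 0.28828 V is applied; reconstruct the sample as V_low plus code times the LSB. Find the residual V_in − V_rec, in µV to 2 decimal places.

Step size: 1.024 V ÷ 2^12 = 250.00 µV.
Scaled input = 1153.1200 LSBs, so code = 1153.
Reconstructed: 0.28825 V.
Error = 0.28828 − 0.28825 = 3e-05 V = 30.00 µV.

30.00 µV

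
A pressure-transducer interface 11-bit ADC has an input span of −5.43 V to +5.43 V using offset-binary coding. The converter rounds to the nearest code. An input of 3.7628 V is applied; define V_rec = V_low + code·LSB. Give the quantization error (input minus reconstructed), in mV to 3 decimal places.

One LSB is 10.86 V / 2048 = 5.303 mV.
(V_in − V_low)/LSB = (3.7628 − (−5.43))/0.00530273 = 1733.5962 → code 1734 (round).
V_rec = (−5.43) + 1734·0.00530273 = 3.7649414 V.
V_in − V_rec = -0.00214141 V = -2.141 mV.

-2.141 mV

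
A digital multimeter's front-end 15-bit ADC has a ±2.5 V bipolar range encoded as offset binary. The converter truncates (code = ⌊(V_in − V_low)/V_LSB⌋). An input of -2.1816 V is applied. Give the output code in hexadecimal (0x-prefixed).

code 0x826 (decimal 2086)

Full-scale span = 5 V; LSB = 5/2^15 = 152.59 µV.
(-2.1816 − (−2.5)) / 0.000152588 = 2086.666 LSBs.
Floor → code 2086.
In hexadecimal (0x-prefixed): 0x826.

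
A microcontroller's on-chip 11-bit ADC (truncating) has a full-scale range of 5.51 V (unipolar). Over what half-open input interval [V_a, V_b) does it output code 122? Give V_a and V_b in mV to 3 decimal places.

LSB = 5.51/2^11 = 2.690 mV.
V_a = V_low + 122·LSB = 0.328232 V; V_b = V_low + 123·LSB = 0.330923 V.

[328.232 mV, 330.923 mV)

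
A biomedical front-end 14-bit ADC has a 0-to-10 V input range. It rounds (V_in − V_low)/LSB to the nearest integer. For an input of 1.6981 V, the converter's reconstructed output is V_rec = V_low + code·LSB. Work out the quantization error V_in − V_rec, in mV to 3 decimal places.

Step size: 10 V ÷ 2^14 = 0.610 mV.
Scaled input = 2782.1670 LSBs, so code = 2782.
Code 2782 maps back to 0 + 2782×0.000610352 V = 1.697998 V.
V_in − V_rec = 0.000101953 V = 0.102 mV.

0.102 mV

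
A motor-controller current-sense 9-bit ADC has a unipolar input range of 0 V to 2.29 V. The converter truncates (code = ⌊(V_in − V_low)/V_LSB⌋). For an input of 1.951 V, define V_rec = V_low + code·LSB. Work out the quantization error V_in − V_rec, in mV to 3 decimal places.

0.922 mV

One LSB is 2.29 V / 512 = 4.473 mV.
(V_in − V_low)/LSB = (1.951 − 0)/0.00447266 = 436.2061 → code 436 (floor).
V_rec = 0 + 436·0.00447266 = 1.9500781 V.
V_in − V_rec = 0.000921875 V = 0.922 mV.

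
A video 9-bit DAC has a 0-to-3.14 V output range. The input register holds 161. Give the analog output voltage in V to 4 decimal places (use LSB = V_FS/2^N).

LSB = 3.14 V / 2^9 = 6.133 mV.
V_out = 0 + 161 × 0.00613281 V = 0.987383 V.

0.9874 V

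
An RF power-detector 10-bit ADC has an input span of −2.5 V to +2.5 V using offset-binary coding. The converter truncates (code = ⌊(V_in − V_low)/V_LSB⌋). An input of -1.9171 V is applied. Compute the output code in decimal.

With 1024 levels over 5 V, one step is 4.883 mV.
Input sits at 119.378 steps above V_low.
⌊·⌋(119.378) = 119.

code 119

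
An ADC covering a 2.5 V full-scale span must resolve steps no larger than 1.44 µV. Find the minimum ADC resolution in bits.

Number of steps required ≥ 2.5 V / 1.44 µV = 1736111.11.
Need 2^N ≥ 1736111.11; 2^20 = 1048576, 2^21 = 2097152.
Minimum N = 21.

21 bits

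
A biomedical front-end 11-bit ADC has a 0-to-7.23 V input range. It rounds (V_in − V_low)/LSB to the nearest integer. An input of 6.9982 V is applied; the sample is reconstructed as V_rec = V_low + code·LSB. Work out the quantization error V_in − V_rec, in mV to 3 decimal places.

1.198 mV

One LSB is 7.23 V / 2048 = 3.530 mV.
(V_in − V_low)/LSB = (6.9982 − 0)/0.00353027 = 1982.3394 → code 1982 (round).
Code 1982 maps back to 0 + 1982×0.00353027 V = 6.997002 V.
Error = 6.9982 − 6.997002 = 0.00119805 V = 1.198 mV.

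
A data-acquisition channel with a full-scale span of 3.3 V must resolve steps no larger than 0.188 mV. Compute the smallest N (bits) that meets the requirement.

15 bits

Number of steps required ≥ 3.3 V / 0.188 mV = 17553.19.
Need 2^N ≥ 17553.19; 2^14 = 16384, 2^15 = 32768.
Minimum N = 15.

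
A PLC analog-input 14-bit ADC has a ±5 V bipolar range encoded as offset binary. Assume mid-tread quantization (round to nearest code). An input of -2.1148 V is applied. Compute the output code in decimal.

code 4727

With 16384 levels over 10 V, one step is 0.610 mV.
(-2.1148 − (−5)) / 0.000610352 = 4727.112 LSBs.
Round → code 4727.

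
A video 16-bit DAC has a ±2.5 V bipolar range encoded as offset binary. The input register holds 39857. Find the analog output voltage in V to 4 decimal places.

LSB = 5 V / 2^16 = 76.29 µV.
V_out = (−2.5) + 39857 × 7.62939e-05 V = 0.540848 V.

0.5408 V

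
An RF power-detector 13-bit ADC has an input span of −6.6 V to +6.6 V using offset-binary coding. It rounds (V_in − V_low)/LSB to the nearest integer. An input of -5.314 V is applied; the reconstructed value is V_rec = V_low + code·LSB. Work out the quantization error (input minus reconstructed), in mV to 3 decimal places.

0.160 mV

LSB = 13.2/2^13 = 1.611 mV.
Scaled input = 798.0994 LSBs, so code = 798.
V_rec = (−6.6) + 798·0.00161133 = -5.3141602 V.
V_in − V_rec = 0.000160156 V = 0.160 mV.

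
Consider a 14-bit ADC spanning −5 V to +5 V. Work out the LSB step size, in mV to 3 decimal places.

0.610 mV

Full-scale span = 10 V.
LSB = 10 / 2^14 = 10 / 16384 = 0.000610352 V = 0.610 mV.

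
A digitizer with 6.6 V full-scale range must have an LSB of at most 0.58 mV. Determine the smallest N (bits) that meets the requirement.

14 bits

Number of steps required ≥ 6.6 V / 0.58 mV = 11379.31.
Need 2^N ≥ 11379.31; 2^13 = 8192, 2^14 = 16384.
Minimum N = 14.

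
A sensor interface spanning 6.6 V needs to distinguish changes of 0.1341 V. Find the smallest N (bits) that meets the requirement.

Number of steps required ≥ 6.6 V / 0.1341 V = 49.22.
Need 2^N ≥ 49.22; 2^5 = 32, 2^6 = 64.
Minimum N = 6.

6 bits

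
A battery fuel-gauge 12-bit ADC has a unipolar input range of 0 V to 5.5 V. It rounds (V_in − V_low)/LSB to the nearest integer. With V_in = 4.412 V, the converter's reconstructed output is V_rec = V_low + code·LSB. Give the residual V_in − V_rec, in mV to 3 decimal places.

-0.354 mV

Step size: 5.5 V ÷ 2^12 = 1.343 mV.
(V_in − V_low)/LSB = (4.412 − 0)/0.00134277 = 3285.7367 → code 3286 (round).
Reconstructed: 4.4123535 V.
V_in − V_rec = -0.000353516 V = -0.354 mV.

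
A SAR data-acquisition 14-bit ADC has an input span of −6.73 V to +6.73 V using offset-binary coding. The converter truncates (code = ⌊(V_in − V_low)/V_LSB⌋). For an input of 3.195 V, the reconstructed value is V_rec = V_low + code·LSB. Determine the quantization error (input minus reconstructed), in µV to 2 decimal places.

Step size: 13.46 V ÷ 2^14 = 0.822 mV.
(V_in − V_low)/LSB = (3.195 − (−6.73))/0.000821533 = 12081.0698 → code 12081 (floor).
V_rec = (−6.73) + 12081·0.000821533 = 3.1949426 V.
Error = 3.195 − 3.1949426 = 5.7373e-05 V = 57.37 µV.

57.37 µV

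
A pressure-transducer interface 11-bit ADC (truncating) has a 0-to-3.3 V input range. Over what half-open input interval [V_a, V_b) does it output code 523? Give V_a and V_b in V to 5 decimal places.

[0.84272 V, 0.84434 V)

LSB = 3.3/2^11 = 1.611 mV.
V_a = V_low + 523·LSB = 0.842725 V; V_b = V_low + 524·LSB = 0.844336 V.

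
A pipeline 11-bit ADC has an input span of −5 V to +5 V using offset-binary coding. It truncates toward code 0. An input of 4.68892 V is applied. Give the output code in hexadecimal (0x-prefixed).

code 0x7C0 (decimal 1984)

With 2048 levels over 10 V, one step is 4.883 mV.
(V_in − V_low)/LSB = (4.68892 − (−5)) / 0.00488281 = 1984.291.
⌊·⌋(1984.291) = 1984.
In hexadecimal (0x-prefixed): 0x7C0.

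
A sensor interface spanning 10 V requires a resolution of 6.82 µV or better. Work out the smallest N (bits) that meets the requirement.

21 bits

Number of steps required ≥ 10 V / 6.82 µV = 1466275.66.
Need 2^N ≥ 1466275.66; 2^20 = 1048576, 2^21 = 2097152.
Minimum N = 21.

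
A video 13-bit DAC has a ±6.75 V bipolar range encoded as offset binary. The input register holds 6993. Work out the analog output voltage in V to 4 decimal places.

4.7741 V

LSB = 13.5 V / 2^13 = 1.648 mV.
V_out = (−6.75) + 6993 × 0.00164795 V = 4.77411 V.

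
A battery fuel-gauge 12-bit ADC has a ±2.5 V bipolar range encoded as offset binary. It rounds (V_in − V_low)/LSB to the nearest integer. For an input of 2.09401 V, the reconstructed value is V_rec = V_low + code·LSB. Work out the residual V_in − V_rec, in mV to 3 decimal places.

LSB = 5/2^12 = 1.221 mV.
Scaled input = 3763.4130 LSBs, so code = 3763.
Code 3763 maps back to (−2.5) + 3763×0.0012207 V = 2.0935059 V.
Difference: 0.000504141 V → 0.504 mV.

0.504 mV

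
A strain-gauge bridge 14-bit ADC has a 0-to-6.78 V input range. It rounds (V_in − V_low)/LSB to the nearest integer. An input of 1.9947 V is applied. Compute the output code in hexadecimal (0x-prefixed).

LSB = 6.78 V / 16384 = 413.82 µV.
(1.9947 − 0) / 0.000413818 = 4820.231 LSBs.
Round → code 4820.
In hexadecimal (0x-prefixed): 0x12D4.

code 0x12D4 (decimal 4820)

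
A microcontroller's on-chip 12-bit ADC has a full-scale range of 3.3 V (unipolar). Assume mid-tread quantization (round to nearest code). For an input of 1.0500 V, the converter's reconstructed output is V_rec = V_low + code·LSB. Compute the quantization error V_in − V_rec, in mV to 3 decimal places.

0.220 mV

One LSB is 3.3 V / 4096 = 0.806 mV.
Scaled input = 1303.2727 LSBs, so code = 1303.
Code 1303 maps back to 0 + 1303×0.000805664 V = 1.0497803 V.
Error = 1.0500 − 1.0497803 = 0.000219727 V = 0.220 mV.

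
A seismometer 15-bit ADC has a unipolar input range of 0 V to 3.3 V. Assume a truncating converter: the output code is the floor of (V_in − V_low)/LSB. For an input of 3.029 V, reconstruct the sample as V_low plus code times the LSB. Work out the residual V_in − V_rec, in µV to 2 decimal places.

5.25 µV

Step size: 3.3 V ÷ 2^15 = 100.71 µV.
(V_in − V_low)/LSB = (3.029 − 0)/0.000100708 = 30077.0521 → code 30077 (floor).
V_rec = 0 + 30077·0.000100708 = 3.0289948 V.
Error = 3.029 − 3.0289948 = 5.24902e-06 V = 5.25 µV.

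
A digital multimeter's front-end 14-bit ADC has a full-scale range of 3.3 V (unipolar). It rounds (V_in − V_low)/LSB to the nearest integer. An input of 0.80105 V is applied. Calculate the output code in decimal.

LSB = 3.3 V / 16384 = 201.42 µV.
(V_in − V_low)/LSB = (0.80105 − 0) / 0.000201416 = 3977.092.
round(3977.092) = 3977.

code 3977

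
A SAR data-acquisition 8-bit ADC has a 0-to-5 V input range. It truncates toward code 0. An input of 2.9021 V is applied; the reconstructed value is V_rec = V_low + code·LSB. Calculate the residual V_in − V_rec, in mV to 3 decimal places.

11.475 mV

One LSB is 5 V / 256 = 19.531 mV.
(V_in − V_low)/LSB = (2.9021 − 0)/0.0195312 = 148.5875 → code 148 (floor).
V_rec = 0 + 148·0.0195312 = 2.890625 V.
Difference: 0.011475 V → 11.475 mV.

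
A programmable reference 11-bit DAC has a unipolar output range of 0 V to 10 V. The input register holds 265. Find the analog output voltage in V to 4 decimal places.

LSB = 10 V / 2^11 = 4.883 mV.
V_out = 0 + 265 × 0.00488281 V = 1.29395 V.

1.2939 V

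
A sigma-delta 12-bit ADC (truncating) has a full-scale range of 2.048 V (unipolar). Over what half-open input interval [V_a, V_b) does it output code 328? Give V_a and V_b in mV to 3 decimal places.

LSB = 2.048/2^12 = 0.500 mV.
V_a = V_low + 328·LSB = 0.164 V; V_b = V_low + 329·LSB = 0.1645 V.

[164.000 mV, 164.500 mV)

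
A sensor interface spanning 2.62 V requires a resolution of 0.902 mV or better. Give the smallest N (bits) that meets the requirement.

Number of steps required ≥ 2.62 V / 0.902 mV = 2904.66.
Need 2^N ≥ 2904.66; 2^11 = 2048, 2^12 = 4096.
Minimum N = 12.

12 bits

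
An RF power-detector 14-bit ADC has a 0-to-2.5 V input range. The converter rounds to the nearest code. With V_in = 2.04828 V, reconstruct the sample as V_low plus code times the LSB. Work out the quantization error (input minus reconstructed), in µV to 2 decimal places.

LSB = 2.5/2^14 = 152.59 µV.
Scaled input = 13423.6078 LSBs, so code = 13424.
Code 13424 maps back to 0 + 13424×0.000152588 V = 2.0483398 V.
V_in − V_rec = -5.98438e-05 V = -59.84 µV.

-59.84 µV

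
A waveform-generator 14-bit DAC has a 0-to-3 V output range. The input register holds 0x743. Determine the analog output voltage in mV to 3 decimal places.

340.393 mV

LSB = 3 V / 2^14 = 183.11 µV.
Code 0x743 = 1859 decimal.
V_out = 0 + 1859 × 0.000183105 V = 0.340393 V.
= 340.393 mV.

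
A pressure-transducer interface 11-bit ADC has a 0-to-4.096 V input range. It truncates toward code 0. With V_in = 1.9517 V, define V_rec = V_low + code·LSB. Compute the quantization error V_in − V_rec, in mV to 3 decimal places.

One LSB is 4.096 V / 2048 = 2.000 mV.
(1.9517 − 0)/0.002 = 975.8500; ⌊·⌋ gives code 975.
V_rec = 0 + 975·0.002 = 1.95 V.
Error = 1.9517 − 1.95 = 0.0017 V = 1.700 mV.

1.700 mV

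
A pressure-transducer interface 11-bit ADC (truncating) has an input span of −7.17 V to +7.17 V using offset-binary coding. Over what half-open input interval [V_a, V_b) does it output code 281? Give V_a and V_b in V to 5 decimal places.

[-5.20245 V, -5.19545 V)

LSB = 14.34/2^11 = 7.002 mV.
V_a = V_low + 281·LSB = -5.20245 V; V_b = V_low + 282·LSB = -5.19545 V.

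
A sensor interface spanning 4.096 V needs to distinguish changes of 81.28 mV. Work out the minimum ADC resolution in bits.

Number of steps required ≥ 4.096 V / 81.28 mV = 50.39.
Need 2^N ≥ 50.39; 2^5 = 32, 2^6 = 64.
Minimum N = 6.

6 bits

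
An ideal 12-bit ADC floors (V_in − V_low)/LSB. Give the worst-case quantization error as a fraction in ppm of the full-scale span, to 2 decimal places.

244.14 ppm

Truncating → worst-case error = 1 LSB = V_FS/2^12, so 1e+06/4096 = 244.141 ppm of full scale.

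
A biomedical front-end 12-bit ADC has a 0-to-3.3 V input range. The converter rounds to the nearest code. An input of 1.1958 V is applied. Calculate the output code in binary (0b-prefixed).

With 4096 levels over 3.3 V, one step is 0.806 mV.
Input sits at 1484.241 steps above V_low.
round(1484.241) = 1484.
In binary (0b-prefixed): 0b10111001100.

code 0b10111001100 (decimal 1484)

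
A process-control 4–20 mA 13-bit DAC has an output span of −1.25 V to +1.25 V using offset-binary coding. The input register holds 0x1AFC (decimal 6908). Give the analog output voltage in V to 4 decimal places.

LSB = 2.5 V / 2^13 = 305.18 µV.
Code 0x1AFC = 6908 decimal.
V_out = (−1.25) + 6908 × 0.000305176 V = 0.858154 V.

0.8582 V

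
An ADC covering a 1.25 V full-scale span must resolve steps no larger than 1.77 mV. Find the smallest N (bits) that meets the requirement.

10 bits

Number of steps required ≥ 1.25 V / 1.77 mV = 706.21.
Need 2^N ≥ 706.21; 2^9 = 512, 2^10 = 1024.
Minimum N = 10.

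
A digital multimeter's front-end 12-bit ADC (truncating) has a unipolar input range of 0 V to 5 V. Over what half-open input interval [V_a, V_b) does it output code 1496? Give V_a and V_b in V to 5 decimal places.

[1.82617 V, 1.82739 V)

LSB = 5/2^12 = 1.221 mV.
V_a = V_low + 1496·LSB = 1.82617 V; V_b = V_low + 1497·LSB = 1.82739 V.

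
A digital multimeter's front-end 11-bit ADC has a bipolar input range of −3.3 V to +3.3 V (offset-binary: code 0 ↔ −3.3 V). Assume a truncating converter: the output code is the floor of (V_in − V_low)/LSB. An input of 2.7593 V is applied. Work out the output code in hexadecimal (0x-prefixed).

LSB = 6.6 V / 2048 = 3.223 mV.
Input sits at 1880.219 steps above V_low.
Floor → code 1880.
In hexadecimal (0x-prefixed): 0x758.

code 0x758 (decimal 1880)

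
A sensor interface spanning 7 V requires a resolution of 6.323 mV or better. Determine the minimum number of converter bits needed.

Number of steps required ≥ 7 V / 6.323 mV = 1107.07.
Need 2^N ≥ 1107.07; 2^10 = 1024, 2^11 = 2048.
Minimum N = 11.

11 bits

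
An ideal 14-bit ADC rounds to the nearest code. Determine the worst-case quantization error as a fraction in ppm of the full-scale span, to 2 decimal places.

Rounding → worst-case error = ½ LSB = V_FS/2^15, so 1e+06/32768 = 30.5176 ppm of full scale.

30.52 ppm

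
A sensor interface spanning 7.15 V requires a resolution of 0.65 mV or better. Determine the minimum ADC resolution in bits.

Number of steps required ≥ 7.15 V / 0.65 mV = 11000.00.
Need 2^N ≥ 11000.00; 2^13 = 8192, 2^14 = 16384.
Minimum N = 14.

14 bits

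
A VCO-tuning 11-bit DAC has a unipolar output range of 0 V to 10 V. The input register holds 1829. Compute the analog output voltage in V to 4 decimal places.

8.9307 V

LSB = 10 V / 2^11 = 4.883 mV.
V_out = 0 + 1829 × 0.00488281 V = 8.93066 V.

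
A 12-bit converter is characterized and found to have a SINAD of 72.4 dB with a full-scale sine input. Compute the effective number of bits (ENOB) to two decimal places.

11.73 bits

ENOB = (SINAD − 1.76) / 6.02 = (72.4 − 1.76)/6.02 = 11.734.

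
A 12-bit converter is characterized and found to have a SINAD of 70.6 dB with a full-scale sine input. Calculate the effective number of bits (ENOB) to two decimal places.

11.44 bits

ENOB = (SINAD − 1.76) / 6.02 = (70.6 − 1.76)/6.02 = 11.435.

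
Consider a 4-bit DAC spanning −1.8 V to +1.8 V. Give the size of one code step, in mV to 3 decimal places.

Full-scale span = 3.6 V.
LSB = 3.6 / 2^4 = 3.6 / 16 = 0.225 V = 225.000 mV.

225.000 mV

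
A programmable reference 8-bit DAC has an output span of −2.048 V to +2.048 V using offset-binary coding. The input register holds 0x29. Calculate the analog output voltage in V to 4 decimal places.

LSB = 4.096 V / 2^8 = 16.000 mV.
Code 0x29 = 41 decimal.
V_out = (−2.048) + 41 × 0.016 V = -1.392 V.

-1.3920 V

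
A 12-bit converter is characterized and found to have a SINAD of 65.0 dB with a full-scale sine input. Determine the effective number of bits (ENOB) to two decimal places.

ENOB = (SINAD − 1.76) / 6.02 = (65.0 − 1.76)/6.02 = 10.505.

10.50 bits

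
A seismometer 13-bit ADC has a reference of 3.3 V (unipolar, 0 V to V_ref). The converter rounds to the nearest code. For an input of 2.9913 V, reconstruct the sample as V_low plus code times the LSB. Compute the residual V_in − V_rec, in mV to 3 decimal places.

LSB = 3.3/2^13 = 402.83 µV.
(2.9913 − 0)/0.000402832 = 7425.6756; round gives code 7426.
V_rec = 0 + 7426·0.000402832 = 2.9914307 V.
Error = 2.9913 − 2.9914307 = -0.000130664 V = -0.131 mV.

-0.131 mV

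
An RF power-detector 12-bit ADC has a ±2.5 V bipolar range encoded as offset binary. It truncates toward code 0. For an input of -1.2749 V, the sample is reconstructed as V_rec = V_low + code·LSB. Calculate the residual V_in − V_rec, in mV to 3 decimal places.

LSB = 5/2^12 = 1.221 mV.
(-1.2749 − (−2.5))/0.0012207 = 1003.6019; ⌊·⌋ gives code 1003.
Reconstructed: -1.2756348 V.
Difference: 0.000734766 V → 0.735 mV.

0.735 mV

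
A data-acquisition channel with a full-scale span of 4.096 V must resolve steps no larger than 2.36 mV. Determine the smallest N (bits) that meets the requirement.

Number of steps required ≥ 4.096 V / 2.36 mV = 1735.59.
Need 2^N ≥ 1735.59; 2^10 = 1024, 2^11 = 2048.
Minimum N = 11.

11 bits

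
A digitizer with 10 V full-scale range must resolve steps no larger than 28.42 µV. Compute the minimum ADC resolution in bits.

Number of steps required ≥ 10 V / 28.42 µV = 351864.88.
Need 2^N ≥ 351864.88; 2^18 = 262144, 2^19 = 524288.
Minimum N = 19.

19 bits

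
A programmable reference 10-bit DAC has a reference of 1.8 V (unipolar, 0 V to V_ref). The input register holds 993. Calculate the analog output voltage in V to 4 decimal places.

1.7455 V

LSB = 1.8 V / 2^10 = 1.758 mV.
V_out = 0 + 993 × 0.00175781 V = 1.74551 V.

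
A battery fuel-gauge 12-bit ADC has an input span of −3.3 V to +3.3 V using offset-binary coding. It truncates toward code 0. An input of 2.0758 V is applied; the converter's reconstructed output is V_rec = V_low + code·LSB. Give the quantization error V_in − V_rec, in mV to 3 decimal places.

One LSB is 6.6 V / 4096 = 1.611 mV.
Scaled input = 3336.2541 LSBs, so code = 3336.
Reconstructed: 2.0753906 V.
Difference: 0.000409375 V → 0.409 mV.

0.409 mV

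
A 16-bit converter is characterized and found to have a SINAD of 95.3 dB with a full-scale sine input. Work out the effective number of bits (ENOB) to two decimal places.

ENOB = (SINAD − 1.76) / 6.02 = (95.3 − 1.76)/6.02 = 15.538.

15.54 bits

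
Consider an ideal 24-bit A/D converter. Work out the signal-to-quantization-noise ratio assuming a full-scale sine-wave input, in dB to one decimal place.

SNR ≈ 6.02·N + 1.76 dB = 6.02·24 + 1.76 = 146.24 dB.

146.2 dB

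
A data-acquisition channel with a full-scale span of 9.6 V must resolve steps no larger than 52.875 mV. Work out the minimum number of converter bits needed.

Number of steps required ≥ 9.6 V / 52.875 mV = 181.56.
Need 2^N ≥ 181.56; 2^7 = 128, 2^8 = 256.
Minimum N = 8.

8 bits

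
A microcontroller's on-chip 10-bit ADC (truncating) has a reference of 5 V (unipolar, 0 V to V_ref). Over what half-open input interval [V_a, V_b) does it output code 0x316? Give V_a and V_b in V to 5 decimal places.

[3.85742 V, 3.86230 V)

LSB = 5/2^10 = 4.883 mV.
Code 0x316 = 790 decimal.
V_a = V_low + 790·LSB = 3.85742 V; V_b = V_low + 791·LSB = 3.8623 V.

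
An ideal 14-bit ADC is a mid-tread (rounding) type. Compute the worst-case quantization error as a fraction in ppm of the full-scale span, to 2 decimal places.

30.52 ppm

Rounding → worst-case error = ½ LSB = V_FS/2^15, so 1e+06/32768 = 30.5176 ppm of full scale.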